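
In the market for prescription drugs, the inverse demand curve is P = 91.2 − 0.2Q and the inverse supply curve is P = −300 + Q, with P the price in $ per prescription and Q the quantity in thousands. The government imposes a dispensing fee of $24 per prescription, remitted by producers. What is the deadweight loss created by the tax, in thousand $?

Deadweight loss = $240 thousand.

Inverting to Q(P) form: Qd = 456 − 5P; Qs = P + 300.
Without the tax, 456 − 5P = P + 300 gives 6P = 156, so P* = $26 and Q* = 326.
With the tax collected from producers, supply shifts: Qs = (P − 24) + 300.
New equilibrium: consumers pay $30, producers receive $6, Q = 306. (Wedge: Pb − Ps = 24.)
Quantity falls by |ΔQ| = |326 − 306| = 20.
DWL = ½ · t · |ΔQ| = ½ · 24 · 20 = $240.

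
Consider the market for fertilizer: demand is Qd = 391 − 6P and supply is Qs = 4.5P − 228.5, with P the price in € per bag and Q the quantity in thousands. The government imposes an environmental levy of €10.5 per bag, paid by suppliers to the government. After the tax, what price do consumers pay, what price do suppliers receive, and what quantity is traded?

Without the tax, 391 − 6P = 4.5P − 228.5 gives 10.5P = 619.5, so P* = €59 and Q* = 37.
With the tax collected from suppliers, supply shifts: Qs = 4.5(P − 10.5) − 228.5.
Solving gives Q = 10 with consumers paying €63.5 and suppliers receiving €53 (the €10.5 wedge).

Consumers pay €63.5; suppliers receive €53; quantity = 10.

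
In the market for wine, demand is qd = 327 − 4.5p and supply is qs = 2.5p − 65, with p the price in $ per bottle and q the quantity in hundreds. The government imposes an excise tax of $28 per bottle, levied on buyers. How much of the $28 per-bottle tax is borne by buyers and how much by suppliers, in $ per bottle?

Buyers bear $10 per bottle; suppliers bear $18 per bottle.

Before the tax: set 327 − 4.5p = 2.5p − 65 → p* = $56, q* = 75.
With the tax collected from buyers, demand (in seller-price terms) shifts: qd = 327 − 4.5(p + 28).
Solving gives q = 30 with buyers paying $66 and suppliers receiving $38 (the $28 wedge).
Burden on buyers: $10; on suppliers: $18. (They sum to $28.)
The less price-elastic side of the market bears the larger share of a per-unit tax.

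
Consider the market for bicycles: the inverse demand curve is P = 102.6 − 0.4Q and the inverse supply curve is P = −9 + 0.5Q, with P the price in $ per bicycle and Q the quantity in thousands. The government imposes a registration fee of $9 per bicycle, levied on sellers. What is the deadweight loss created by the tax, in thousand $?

Deadweight loss = $45 thousand.

Inverting to Q(P) form: Qd = 256.5 − 2.5P; Qs = 2P + 18.
Before the tax: set 256.5 − 2.5P = 2P + 18 → P* = $53, Q* = 124.
With the tax collected from sellers, supply shifts: Qs = 2(P − 9) + 18.
New equilibrium: consumers pay $57, sellers receive $48, Q = 114. (Wedge: Pb − Ps = 9.)
Quantity falls by |ΔQ| = |124 − 114| = 10.
DWL = ½ · t · |ΔQ| = ½ · 9 · 10 = $45.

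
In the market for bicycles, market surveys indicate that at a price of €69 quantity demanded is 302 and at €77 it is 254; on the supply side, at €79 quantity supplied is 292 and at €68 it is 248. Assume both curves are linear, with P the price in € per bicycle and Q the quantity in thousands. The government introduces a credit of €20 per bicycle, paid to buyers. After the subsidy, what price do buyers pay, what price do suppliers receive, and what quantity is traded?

Demand slope: (254 − 302)/(77 − 69) = -6, so Qd = 716 − 6P.
Supply slope: (248 − 292)/(68 − 79) = 4, so Qs = 4P − 24.
Without the subsidy, 716 − 6P = 4P − 24 gives 10P = 740, so P* = €74 and Q* = 272.
With a per-unit subsidy paid to buyers, each effectively pays P − 20, so demand becomes Qd = 716 − 6(P − 20).
New equilibrium: buyers pay €66, suppliers receive €86, Q = 320. (Wedge: Pb − Ps = −20.)

Buyers pay €66; suppliers receive €86; quantity = 320.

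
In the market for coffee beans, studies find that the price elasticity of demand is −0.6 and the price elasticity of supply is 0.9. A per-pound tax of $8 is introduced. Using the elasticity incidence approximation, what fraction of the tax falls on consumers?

Consumers' share ≈ 0.6.

Incidence ratio: consumers' share ≈ εs / (εs + |εd|) = 0.9 / (0.9 + 0.6) = 0.6.
Supply is the more elastic side, so consumers bear the larger share.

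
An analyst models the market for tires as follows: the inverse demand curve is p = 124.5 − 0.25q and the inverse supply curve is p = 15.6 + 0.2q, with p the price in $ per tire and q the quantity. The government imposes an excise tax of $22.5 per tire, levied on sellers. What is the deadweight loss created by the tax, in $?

Deadweight loss = $562.5.

Rewrite in direct form: qd = 498 − 4p and qs = 5p − 78.
Before the tax: set 498 − 4p = 5p − 78 → p* = $64, q* = 242.
With the tax collected from sellers, supply shifts: qs = 5(p − 22.5) − 78.
Solving gives q = 192 with buyers paying $76.5 and sellers receiving $54 (the $22.5 wedge).
Quantity falls by |ΔQ| = |242 − 192| = 50.
DWL = ½ · t · |ΔQ| = ½ · 22.5 · 50 = $562.5.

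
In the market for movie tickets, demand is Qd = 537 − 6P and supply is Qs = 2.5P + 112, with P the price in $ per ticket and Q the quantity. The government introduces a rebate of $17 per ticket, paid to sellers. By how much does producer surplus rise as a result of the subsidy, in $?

Without the subsidy, 537 − 6P = 2.5P + 112 gives 8.5P = 425, so P* = $50 and Q* = 237.
With a per-unit subsidy paid to sellers, each receives P + 17 per unit sold, so supply becomes Qs = 2.5(P + 17) + 112.
New equilibrium: buyers pay $45, sellers receive $62, Q = 267. (Wedge: Pb − Ps = −17.)
ΔPS is the trapezoid between Q = 267 and Q = 237 of height $12: ½ · (237 + 267) · 12 = $3024.

Producer surplus rises by $3024.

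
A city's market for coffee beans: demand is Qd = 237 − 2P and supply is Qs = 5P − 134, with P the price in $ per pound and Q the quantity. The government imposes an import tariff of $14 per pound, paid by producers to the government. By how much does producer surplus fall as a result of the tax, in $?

Before the tax: set 237 − 2P = 5P − 134 → P* = $53, Q* = 131.
With the tax collected from producers, supply shifts: Qs = 5(P − 14) − 134.
Solving gives Q = 111 with buyers paying $63 and producers receiving $49 (the $14 wedge).
ΔPS is the trapezoid between Q = 111 and Q = 131 of height $4: ½ · (131 + 111) · 4 = $484.

Producer surplus falls by $484.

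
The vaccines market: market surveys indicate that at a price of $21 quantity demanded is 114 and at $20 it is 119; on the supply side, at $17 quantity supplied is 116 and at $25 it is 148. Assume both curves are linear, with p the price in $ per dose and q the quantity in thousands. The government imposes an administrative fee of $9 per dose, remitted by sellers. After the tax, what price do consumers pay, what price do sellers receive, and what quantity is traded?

Consumers pay $23; sellers receive $14; quantity = 104.

Demand slope: (119 − 114)/(20 − 21) = -5, so qd = 219 − 5p.
Supply slope: (148 − 116)/(25 − 17) = 4, so qs = 4p + 48.
Without the tax, 219 − 5p = 4p + 48 gives 9p = 171, so p* = $19 and q* = 124.
With the tax collected from sellers, supply shifts: qs = 4(p − 9) + 48.
Solving gives q = 104 with consumers paying $23 and sellers receiving $14 (the $9 wedge).
The less price-elastic side of the market bears the larger share of a per-unit tax.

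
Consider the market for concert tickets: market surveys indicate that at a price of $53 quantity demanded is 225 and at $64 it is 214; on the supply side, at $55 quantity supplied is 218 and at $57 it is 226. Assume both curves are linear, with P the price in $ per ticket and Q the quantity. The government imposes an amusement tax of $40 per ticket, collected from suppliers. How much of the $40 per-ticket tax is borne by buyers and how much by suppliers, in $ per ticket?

Demand slope: (214 − 225)/(64 − 53) = -1, so Qd = 278 − P.
Supply slope: (226 − 218)/(57 − 55) = 4, so Qs = 4P − 2.
Before the tax: set 278 − P = 4P − 2 → P* = $56, Q* = 222.
With the tax collected from suppliers, supply shifts: Qs = 4(P − 40) − 2.
New equilibrium: buyers pay $88, suppliers receive $48, Q = 190. (Wedge: Pb − Ps = 40.)
Burden on buyers: $32; on suppliers: $8. (They sum to $40.)
The less price-elastic side of the market bears the larger share of a per-unit tax.

Buyers bear $32 per ticket; suppliers bear $8 per ticket.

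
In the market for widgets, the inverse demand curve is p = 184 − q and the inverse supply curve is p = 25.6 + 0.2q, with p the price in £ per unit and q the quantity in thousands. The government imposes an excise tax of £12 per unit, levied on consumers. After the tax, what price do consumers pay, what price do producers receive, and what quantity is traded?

Consumers pay £62; producers receive £50; quantity = 122.

Rewrite in direct form: qd = 184 − p and qs = 5p − 128.
Before the tax: set 184 − p = 5p − 128 → p* = £52, q* = 132.
With the tax collected from consumers, demand (in seller-price terms) shifts: qd = 184 − (p + 12).
New equilibrium: consumers pay £62, producers receive £50, q = 122. (Wedge: pb − ps = 12.)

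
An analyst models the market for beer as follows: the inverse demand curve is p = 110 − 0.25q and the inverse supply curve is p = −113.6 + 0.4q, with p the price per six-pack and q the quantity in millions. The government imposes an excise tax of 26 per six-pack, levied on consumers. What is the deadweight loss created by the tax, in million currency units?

Rewrite in direct form: qd = 440 − 4p and qs = 2.5p + 284.
Without the tax, 440 − 4p = 2.5p + 284 gives 6.5p = 156, so p* = 24 and q* = 344.
With the tax collected from consumers, demand (in seller-price terms) shifts: qd = 440 − 4(p + 26).
New equilibrium: consumers pay 34, producers receive 8, q = 304. (Wedge: pb − ps = 26.)
Quantity falls by |ΔQ| = |344 − 304| = 40.
DWL = ½ · t · |ΔQ| = ½ · 26 · 40 = 520.

Deadweight loss = 520 million.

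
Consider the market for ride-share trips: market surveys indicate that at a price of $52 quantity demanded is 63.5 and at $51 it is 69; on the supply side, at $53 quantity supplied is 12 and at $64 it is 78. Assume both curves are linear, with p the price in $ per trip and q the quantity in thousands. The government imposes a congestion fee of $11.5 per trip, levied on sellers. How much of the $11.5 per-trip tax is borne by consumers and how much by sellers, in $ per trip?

Consumers bear $6 per trip; sellers bear $5.5 per trip.

Demand slope: (69 − 63.5)/(51 − 52) = -5.5, so qd = 349.5 − 5.5p.
Supply slope: (78 − 12)/(64 − 53) = 6, so qs = 6p − 306.
Without the tax, 349.5 − 5.5p = 6p − 306 gives 11.5p = 655.5, so p* = $57 and q* = 36.
With the tax collected from sellers, supply shifts: qs = 6(p − 11.5) − 306.
New equilibrium: consumers pay $63, sellers receive $51.5, q = 3. (Wedge: pb − ps = 11.5.)
Burden on consumers: $6; on sellers: $5.5. (They sum to $11.5.)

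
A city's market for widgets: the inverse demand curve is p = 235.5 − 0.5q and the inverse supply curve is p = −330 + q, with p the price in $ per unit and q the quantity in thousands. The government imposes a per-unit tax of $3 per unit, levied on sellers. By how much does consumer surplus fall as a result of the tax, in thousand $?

Consumer surplus falls by $376 thousand.

Inverting to q(p) form: qd = 471 − 2p; qs = p + 330.
Before the tax: set 471 − 2p = p + 330 → p* = $47, q* = 377.
With the tax collected from sellers, supply shifts: qs = (p − 3) + 330.
New equilibrium: buyers pay $48, sellers receive $45, q = 375. (Wedge: pb − ps = 3.)
ΔCS is the trapezoid between Q = 375 and Q = 377 of height $1: ½ · (377 + 375) · 1 = $376.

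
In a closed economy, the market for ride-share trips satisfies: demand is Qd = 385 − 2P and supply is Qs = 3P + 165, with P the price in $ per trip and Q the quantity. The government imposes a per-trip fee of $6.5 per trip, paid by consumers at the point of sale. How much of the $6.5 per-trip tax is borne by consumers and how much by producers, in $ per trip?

Consumers bear $3.9 per trip; producers bear $2.6 per trip.

Before the tax: set 385 − 2P = 3P + 165 → P* = $44, Q* = 297.
With the tax collected from consumers, demand (in seller-price terms) shifts: Qd = 385 − 2(P + 6.5).
Solving gives Q = 289.2 with consumers paying $47.9 and producers receiving $41.4 (the $6.5 wedge).
Burden on consumers: $3.9; on producers: $2.6. (They sum to $6.5.)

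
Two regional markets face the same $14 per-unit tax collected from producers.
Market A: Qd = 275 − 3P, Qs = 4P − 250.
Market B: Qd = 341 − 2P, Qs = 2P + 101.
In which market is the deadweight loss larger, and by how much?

Market A: pre-tax P* = $75, Q* = 50; post-tax Q = 26; deadweight loss = $168.
Market B: pre-tax P* = $60, Q* = 221; post-tax Q = 207; deadweight loss = $98.
Difference: $168 vs $98 → market A is larger by $70.

Market A, by $70.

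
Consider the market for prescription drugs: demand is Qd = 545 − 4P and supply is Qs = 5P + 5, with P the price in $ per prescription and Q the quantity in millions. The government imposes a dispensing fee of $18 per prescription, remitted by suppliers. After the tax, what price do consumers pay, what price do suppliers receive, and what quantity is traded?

Consumers pay $70; suppliers receive $52; quantity = 265.

Before the tax: set 545 − 4P = 5P + 5 → P* = $60, Q* = 305.
With the tax collected from suppliers, supply shifts: Qs = 5(P − 18) + 5.
New equilibrium: consumers pay $70, suppliers receive $52, Q = 265. (Wedge: Pb − Ps = 18.)
The less price-elastic side of the market bears the larger share of a per-unit tax.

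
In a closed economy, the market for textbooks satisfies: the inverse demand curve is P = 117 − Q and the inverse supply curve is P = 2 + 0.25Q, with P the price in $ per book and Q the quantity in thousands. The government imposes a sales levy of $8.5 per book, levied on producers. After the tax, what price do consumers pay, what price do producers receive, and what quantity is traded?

Inverting to Q(P) form: Qd = 117 − P; Qs = 4P − 8.
Before the tax: set 117 − P = 4P − 8 → P* = $25, Q* = 92.
With the tax collected from producers, supply shifts: Qs = 4(P − 8.5) − 8.
Solving gives Q = 85.2 with consumers paying $31.8 and producers receiving $23.3 (the $8.5 wedge).

Consumers pay $31.8; producers receive $23.3; quantity = 85.2.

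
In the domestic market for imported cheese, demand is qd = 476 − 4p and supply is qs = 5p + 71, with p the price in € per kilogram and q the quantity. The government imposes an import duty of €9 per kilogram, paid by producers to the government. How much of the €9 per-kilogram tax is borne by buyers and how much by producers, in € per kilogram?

Buyers bear €5 per kilogram; producers bear €4 per kilogram.

Without the tax, 476 − 4p = 5p + 71 gives 9p = 405, so p* = €45 and q* = 296.
With the tax collected from producers, supply shifts: qs = 5(p − 9) + 71.
New equilibrium: buyers pay €50, producers receive €41, q = 276. (Wedge: pb − ps = 9.)
Burden on buyers: €5; on producers: €4. (They sum to €9.)
The less price-elastic side of the market bears the larger share of a per-unit tax.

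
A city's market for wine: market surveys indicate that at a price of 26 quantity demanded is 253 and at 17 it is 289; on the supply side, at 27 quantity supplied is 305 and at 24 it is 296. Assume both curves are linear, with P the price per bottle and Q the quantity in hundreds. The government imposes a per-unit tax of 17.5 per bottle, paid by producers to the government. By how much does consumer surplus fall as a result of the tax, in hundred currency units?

Demand slope: (289 − 253)/(17 − 26) = -4, so Qd = 357 − 4P.
Supply slope: (296 − 305)/(24 − 27) = 3, so Qs = 3P + 224.
Without the tax, 357 − 4P = 3P + 224 gives 7P = 133, so P* = 19 and Q* = 281.
With the tax collected from producers, supply shifts: Qs = 3(P − 17.5) + 224.
New equilibrium: buyers pay 26.5, producers receive 9, Q = 251. (Wedge: Pb − Ps = 17.5.)
ΔCS is the trapezoid between Q = 251 and Q = 281 of height 7.5: ½ · (281 + 251) · 7.5 = 1995.

Consumer surplus falls by 1995 hundred.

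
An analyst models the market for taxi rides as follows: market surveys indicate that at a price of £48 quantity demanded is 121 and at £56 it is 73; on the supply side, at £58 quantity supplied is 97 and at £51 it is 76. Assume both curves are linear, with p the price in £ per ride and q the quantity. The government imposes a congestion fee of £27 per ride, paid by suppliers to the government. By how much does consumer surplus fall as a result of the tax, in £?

Demand slope: (73 − 121)/(56 − 48) = -6, so qd = 409 − 6p.
Supply slope: (76 − 97)/(51 − 58) = 3, so qs = 3p − 77.
Without the tax, 409 − 6p = 3p − 77 gives 9p = 486, so p* = £54 and q* = 85.
With the tax collected from suppliers, supply shifts: qs = 3(p − 27) − 77.
Solving gives q = 31 with consumers paying £63 and suppliers receiving £36 (the £27 wedge).
ΔCS is the trapezoid between Q = 31 and Q = 85 of height £9: ½ · (85 + 31) · 9 = £522.

Consumer surplus falls by £522.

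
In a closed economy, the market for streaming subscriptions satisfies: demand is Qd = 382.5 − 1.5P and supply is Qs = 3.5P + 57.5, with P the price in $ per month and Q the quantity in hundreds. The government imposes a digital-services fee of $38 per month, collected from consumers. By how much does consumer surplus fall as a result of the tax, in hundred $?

Consumer surplus falls by $7050.33 hundred.

Without the tax, 382.5 − 1.5P = 3.5P + 57.5 gives 5P = 325, so P* = $65 and Q* = 285.
With the tax collected from consumers, demand (in seller-price terms) shifts: Qd = 382.5 − 1.5(P + 38).
Solving gives Q = 245.1 with consumers paying $91.6 and suppliers receiving $53.6 (the $38 wedge).
ΔCS is the trapezoid between Q = 245.1 and Q = 285 of height $26.6: ½ · (285 + 245.1) · 26.6 = $7050.33.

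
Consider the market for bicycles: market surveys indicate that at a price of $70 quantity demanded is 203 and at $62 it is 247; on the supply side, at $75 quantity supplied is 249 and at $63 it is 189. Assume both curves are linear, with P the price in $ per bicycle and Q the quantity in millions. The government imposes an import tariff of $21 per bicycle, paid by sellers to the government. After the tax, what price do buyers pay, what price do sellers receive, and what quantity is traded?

Buyers pay $78; sellers receive $57; quantity = 159.

Demand slope: (247 − 203)/(62 − 70) = -5.5, so Qd = 588 − 5.5P.
Supply slope: (189 − 249)/(63 − 75) = 5, so Qs = 5P − 126.
Before the tax: set 588 − 5.5P = 5P − 126 → P* = $68, Q* = 214.
With the tax collected from sellers, supply shifts: Qs = 5(P − 21) − 126.
New equilibrium: buyers pay $78, sellers receive $57, Q = 159. (Wedge: Pb − Ps = 21.)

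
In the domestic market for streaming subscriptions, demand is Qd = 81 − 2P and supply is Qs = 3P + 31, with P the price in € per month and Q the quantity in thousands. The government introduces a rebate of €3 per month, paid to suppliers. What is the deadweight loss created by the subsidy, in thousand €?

Without the subsidy, 81 − 2P = 3P + 31 gives 5P = 50, so P* = €10 and Q* = 61.
With a per-unit subsidy paid to suppliers, each receives P + 3 per unit sold, so supply becomes Qs = 3(P + 3) + 31.
Solving gives Q = 64.6 with consumers paying €8.2 and suppliers receiving €11.2 (the €3 wedge).
Quantity rises by |ΔQ| = |61 − 64.6| = 3.6.
DWL = ½ · t · |ΔQ| = ½ · 3 · 3.6 = €5.4.

Deadweight loss = €5.4 thousand.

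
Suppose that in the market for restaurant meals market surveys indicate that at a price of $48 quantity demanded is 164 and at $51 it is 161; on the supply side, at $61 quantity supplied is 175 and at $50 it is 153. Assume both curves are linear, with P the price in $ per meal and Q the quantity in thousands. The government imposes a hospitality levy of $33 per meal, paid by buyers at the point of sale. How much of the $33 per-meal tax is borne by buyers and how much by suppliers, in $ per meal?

Demand slope: (161 − 164)/(51 − 48) = -1, so Qd = 212 − P.
Supply slope: (153 − 175)/(50 − 61) = 2, so Qs = 2P + 53.
Without the tax, 212 − P = 2P + 53 gives 3P = 159, so P* = $53 and Q* = 159.
With the tax collected from buyers, demand (in seller-price terms) shifts: Qd = 212 − (P + 33).
New equilibrium: buyers pay $75, suppliers receive $42, Q = 137. (Wedge: Pb − Ps = 33.)
Burden on buyers: $22; on suppliers: $11. (They sum to $33.)

Buyers bear $22 per meal; suppliers bear $11 per meal.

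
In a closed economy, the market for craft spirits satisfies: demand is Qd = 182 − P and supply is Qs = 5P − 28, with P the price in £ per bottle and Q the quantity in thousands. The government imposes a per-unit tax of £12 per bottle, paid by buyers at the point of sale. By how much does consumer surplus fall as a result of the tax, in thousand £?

Consumer surplus falls by £1420 thousand.

Without the tax, 182 − P = 5P − 28 gives 6P = 210, so P* = £35 and Q* = 147.
With the tax collected from buyers, demand (in seller-price terms) shifts: Qd = 182 − (P + 12).
Solving gives Q = 137 with buyers paying £45 and suppliers receiving £33 (the £12 wedge).
ΔCS is the trapezoid between Q = 137 and Q = 147 of height £10: ½ · (147 + 137) · 10 = £1420.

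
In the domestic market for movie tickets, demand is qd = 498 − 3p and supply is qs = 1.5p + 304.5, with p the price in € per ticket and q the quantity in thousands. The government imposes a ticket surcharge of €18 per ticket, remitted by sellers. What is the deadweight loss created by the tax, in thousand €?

Before the tax: set 498 − 3p = 1.5p + 304.5 → p* = €43, q* = 369.
With the tax collected from sellers, supply shifts: qs = 1.5(p − 18) + 304.5.
New equilibrium: buyers pay €49, sellers receive €31, q = 351. (Wedge: pb − ps = 18.)
Quantity falls by |ΔQ| = |369 − 351| = 18.
DWL = ½ · t · |ΔQ| = ½ · 18 · 18 = €162.

Deadweight loss = €162 thousand.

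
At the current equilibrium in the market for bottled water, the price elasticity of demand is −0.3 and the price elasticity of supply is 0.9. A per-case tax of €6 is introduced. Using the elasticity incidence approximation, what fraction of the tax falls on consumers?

Incidence ratio: consumers' share ≈ εs / (εs + |εd|) = 0.9 / (0.9 + 0.3) = 0.75.
Supply is the more elastic side, so consumers bear the larger share.

Consumers' share ≈ 0.75.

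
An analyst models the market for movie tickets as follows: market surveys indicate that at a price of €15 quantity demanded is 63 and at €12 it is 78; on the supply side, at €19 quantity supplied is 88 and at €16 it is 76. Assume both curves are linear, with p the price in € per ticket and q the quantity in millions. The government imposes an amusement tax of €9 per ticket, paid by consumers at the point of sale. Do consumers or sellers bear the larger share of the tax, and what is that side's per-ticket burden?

Sellers bear the larger share: €5 per ticket.

Demand slope: (78 − 63)/(12 − 15) = -5, so qd = 138 − 5p.
Supply slope: (76 − 88)/(16 − 19) = 4, so qs = 4p + 12.
Before the tax: set 138 − 5p = 4p + 12 → p* = €14, q* = 68.
With the tax collected from consumers, demand (in seller-price terms) shifts: qd = 138 − 5(p + 9).
New equilibrium: consumers pay €18, sellers receive €9, q = 48. (Wedge: pb − ps = 9.)
Per-ticket burden: consumers €4, sellers €5.
Sellers take the larger share because supply is less price-elastic here (demand slope 5 vs supply slope 4).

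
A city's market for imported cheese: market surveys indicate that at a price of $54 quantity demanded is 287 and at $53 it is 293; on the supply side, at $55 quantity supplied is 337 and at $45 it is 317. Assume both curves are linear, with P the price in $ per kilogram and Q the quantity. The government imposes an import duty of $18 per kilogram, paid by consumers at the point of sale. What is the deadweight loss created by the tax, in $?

Demand slope: (293 − 287)/(53 − 54) = -6, so Qd = 611 − 6P.
Supply slope: (317 − 337)/(45 − 55) = 2, so Qs = 2P + 227.
Before the tax: set 611 − 6P = 2P + 227 → P* = $48, Q* = 323.
With the tax collected from consumers, demand (in seller-price terms) shifts: Qd = 611 − 6(P + 18).
Solving gives Q = 296 with consumers paying $52.5 and producers receiving $34.5 (the $18 wedge).
Quantity falls by |ΔQ| = |323 − 296| = 27.
DWL = ½ · t · |ΔQ| = ½ · 18 · 27 = $243.

Deadweight loss = $243.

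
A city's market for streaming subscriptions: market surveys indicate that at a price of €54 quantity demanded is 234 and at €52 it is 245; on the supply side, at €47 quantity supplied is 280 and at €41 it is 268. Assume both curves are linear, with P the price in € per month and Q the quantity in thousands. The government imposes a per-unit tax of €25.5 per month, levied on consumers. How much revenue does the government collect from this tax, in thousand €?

Demand slope: (245 − 234)/(52 − 54) = -5.5, so Qd = 531 − 5.5P.
Supply slope: (268 − 280)/(41 − 47) = 2, so Qs = 2P + 186.
Without the tax, 531 − 5.5P = 2P + 186 gives 7.5P = 345, so P* = €46 and Q* = 278.
With the tax collected from consumers, demand (in seller-price terms) shifts: Qd = 531 − 5.5(P + 25.5).
Solving gives Q = 240.6 with consumers paying €52.8 and producers receiving €27.3 (the €25.5 wedge).
Revenue = t · Q = 25.5 · 240.6 = €6135.3.

Tax revenue = €6135.3 thousand.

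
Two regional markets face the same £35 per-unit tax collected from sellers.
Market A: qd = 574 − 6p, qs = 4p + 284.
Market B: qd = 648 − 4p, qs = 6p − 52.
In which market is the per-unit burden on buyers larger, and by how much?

Market A: pre-tax p* = £29, q* = 400; post-tax q = 316; per-unit burden on buyers = £14.
Market B: pre-tax p* = £70, q* = 368; post-tax q = 284; per-unit burden on buyers = £21.
Difference: £14 vs £21 → market B is larger by £7.

Market B, by £7.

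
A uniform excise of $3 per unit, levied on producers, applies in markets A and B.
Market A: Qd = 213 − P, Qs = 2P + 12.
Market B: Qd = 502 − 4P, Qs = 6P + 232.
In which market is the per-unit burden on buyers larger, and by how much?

Market A: pre-tax P* = $67, Q* = 146; post-tax Q = 144; per-unit burden on buyers = $2.
Market B: pre-tax P* = $27, Q* = 394; post-tax Q = 386.8; per-unit burden on buyers = $1.8.
Difference: $2 vs $1.8 → market A is larger by $0.2.

Market A, by $0.2.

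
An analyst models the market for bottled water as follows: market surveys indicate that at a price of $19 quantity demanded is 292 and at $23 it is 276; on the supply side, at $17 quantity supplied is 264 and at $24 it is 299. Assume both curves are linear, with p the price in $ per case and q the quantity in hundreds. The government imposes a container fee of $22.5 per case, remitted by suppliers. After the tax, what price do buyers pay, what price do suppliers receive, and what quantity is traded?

Buyers pay $33.5; suppliers receive $11; quantity = 234.

Demand slope: (276 − 292)/(23 − 19) = -4, so qd = 368 − 4p.
Supply slope: (299 − 264)/(24 − 17) = 5, so qs = 5p + 179.
Before the tax: set 368 − 4p = 5p + 179 → p* = $21, q* = 284.
With the tax collected from suppliers, supply shifts: qs = 5(p − 22.5) + 179.
New equilibrium: buyers pay $33.5, suppliers receive $11, q = 234. (Wedge: pb − ps = 22.5.)
The less price-elastic side of the market bears the larger share of a per-unit tax.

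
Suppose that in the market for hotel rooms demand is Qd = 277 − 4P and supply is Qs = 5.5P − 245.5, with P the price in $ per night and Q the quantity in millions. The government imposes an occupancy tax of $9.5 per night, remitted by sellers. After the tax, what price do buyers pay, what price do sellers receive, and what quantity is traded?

Without the tax, 277 − 4P = 5.5P − 245.5 gives 9.5P = 522.5, so P* = $55 and Q* = 57.
With the tax collected from sellers, supply shifts: Qs = 5.5(P − 9.5) − 245.5.
New equilibrium: buyers pay $60.5, sellers receive $51, Q = 35. (Wedge: Pb − Ps = 9.5.)
The less price-elastic side of the market bears the larger share of a per-unit tax.

Buyers pay $60.5; sellers receive $51; quantity = 35.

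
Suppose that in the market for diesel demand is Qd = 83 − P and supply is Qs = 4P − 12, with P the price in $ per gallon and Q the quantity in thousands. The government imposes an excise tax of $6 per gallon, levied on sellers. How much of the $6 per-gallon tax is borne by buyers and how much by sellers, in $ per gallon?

Without the tax, 83 − P = 4P − 12 gives 5P = 95, so P* = $19 and Q* = 64.
With the tax collected from sellers, supply shifts: Qs = 4(P − 6) − 12.
New equilibrium: buyers pay $23.8, sellers receive $17.8, Q = 59.2. (Wedge: Pb − Ps = 6.)
Burden on buyers: $4.8; on sellers: $1.2. (They sum to $6.)
The less price-elastic side of the market bears the larger share of a per-unit tax.

Buyers bear $4.8 per gallon; sellers bear $1.2 per gallon.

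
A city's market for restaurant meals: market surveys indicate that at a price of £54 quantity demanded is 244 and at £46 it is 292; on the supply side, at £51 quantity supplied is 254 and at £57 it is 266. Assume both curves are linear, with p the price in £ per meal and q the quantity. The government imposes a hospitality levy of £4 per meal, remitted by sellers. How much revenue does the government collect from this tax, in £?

Tax revenue = £1000.

Demand slope: (292 − 244)/(46 − 54) = -6, so qd = 568 − 6p.
Supply slope: (266 − 254)/(57 − 51) = 2, so qs = 2p + 152.
Without the tax, 568 − 6p = 2p + 152 gives 8p = 416, so p* = £52 and q* = 256.
With the tax collected from sellers, supply shifts: qs = 2(p − 4) + 152.
New equilibrium: buyers pay £53, sellers receive £49, q = 250. (Wedge: pb − ps = 4.)
Revenue = t · Q = 4 · 250 = £1000.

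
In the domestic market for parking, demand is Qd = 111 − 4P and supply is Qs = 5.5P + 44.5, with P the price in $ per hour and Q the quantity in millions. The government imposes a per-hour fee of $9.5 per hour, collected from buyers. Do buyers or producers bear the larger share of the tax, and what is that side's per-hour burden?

Buyers bear the larger share: $5.5 per hour.

Before the tax: set 111 − 4P = 5.5P + 44.5 → P* = $7, Q* = 83.
With the tax collected from buyers, demand (in seller-price terms) shifts: Qd = 111 − 4(P + 9.5).
Solving gives Q = 61 with buyers paying $12.5 and producers receiving $3 (the $9.5 wedge).
Per-hour burden: buyers $5.5, producers $4.
Buyers take the larger share because demand is less price-elastic here (demand slope 4 vs supply slope 5.5).
The less price-elastic side of the market bears the larger share of a per-unit tax.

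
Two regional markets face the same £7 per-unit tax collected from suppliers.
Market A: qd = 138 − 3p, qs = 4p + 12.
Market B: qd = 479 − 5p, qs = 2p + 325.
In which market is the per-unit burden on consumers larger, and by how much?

Market A, by £2.

Market A: pre-tax p* = £18, q* = 84; post-tax q = 72; per-unit burden on consumers = £4.
Market B: pre-tax p* = £22, q* = 369; post-tax q = 359; per-unit burden on consumers = £2.
Difference: £4 vs £2 → market A is larger by £2.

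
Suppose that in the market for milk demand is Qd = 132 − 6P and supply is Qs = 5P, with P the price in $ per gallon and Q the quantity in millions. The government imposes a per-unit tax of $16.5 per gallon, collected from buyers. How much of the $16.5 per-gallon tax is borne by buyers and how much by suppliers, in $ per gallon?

Before the tax: set 132 − 6P = 5P → P* = $12, Q* = 60.
With the tax collected from buyers, demand (in seller-price terms) shifts: Qd = 132 − 6(P + 16.5).
New equilibrium: buyers pay $19.5, suppliers receive $3, Q = 15. (Wedge: Pb − Ps = 16.5.)
Burden on buyers: $7.5; on suppliers: $9. (They sum to $16.5.)

Buyers bear $7.5 per gallon; suppliers bear $9 per gallon.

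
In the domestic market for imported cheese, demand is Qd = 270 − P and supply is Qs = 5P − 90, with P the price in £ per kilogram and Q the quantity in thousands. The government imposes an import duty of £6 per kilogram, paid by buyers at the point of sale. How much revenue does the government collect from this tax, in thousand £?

Before the tax: set 270 − P = 5P − 90 → P* = £60, Q* = 210.
With the tax collected from buyers, demand (in seller-price terms) shifts: Qd = 270 − (P + 6).
Solving gives Q = 205 with buyers paying £65 and producers receiving £59 (the £6 wedge).
Revenue = t · Q = 6 · 205 = £1230.

Tax revenue = £1230 thousand.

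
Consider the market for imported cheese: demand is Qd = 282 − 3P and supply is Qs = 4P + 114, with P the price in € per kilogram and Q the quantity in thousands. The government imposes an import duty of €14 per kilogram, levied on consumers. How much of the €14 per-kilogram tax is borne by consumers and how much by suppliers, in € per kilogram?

Consumers bear €8 per kilogram; suppliers bear €6 per kilogram.

Without the tax, 282 − 3P = 4P + 114 gives 7P = 168, so P* = €24 and Q* = 210.
With the tax collected from consumers, demand (in seller-price terms) shifts: Qd = 282 − 3(P + 14).
Solving gives Q = 186 with consumers paying €32 and suppliers receiving €18 (the €14 wedge).
Burden on consumers: €8; on suppliers: €6. (They sum to €14.)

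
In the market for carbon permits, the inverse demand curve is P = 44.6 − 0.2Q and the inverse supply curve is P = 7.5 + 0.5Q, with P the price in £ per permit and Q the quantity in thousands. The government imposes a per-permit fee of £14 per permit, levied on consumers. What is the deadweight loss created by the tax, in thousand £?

Rewrite in direct form: Qd = 223 − 5P and Qs = 2P − 15.
Without the tax, 223 − 5P = 2P − 15 gives 7P = 238, so P* = £34 and Q* = 53.
With the tax collected from consumers, demand (in seller-price terms) shifts: Qd = 223 − 5(P + 14).
Solving gives Q = 33 with consumers paying £38 and sellers receiving £24 (the £14 wedge).
Quantity falls by |ΔQ| = |53 − 33| = 20.
DWL = ½ · t · |ΔQ| = ½ · 14 · 20 = £140.

Deadweight loss = £140 thousand.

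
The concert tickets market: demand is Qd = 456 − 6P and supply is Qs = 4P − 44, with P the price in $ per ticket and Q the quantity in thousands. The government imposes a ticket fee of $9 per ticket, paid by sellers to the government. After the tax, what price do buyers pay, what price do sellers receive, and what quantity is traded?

Before the tax: set 456 − 6P = 4P − 44 → P* = $50, Q* = 156.
With the tax collected from sellers, supply shifts: Qs = 4(P − 9) − 44.
New equilibrium: buyers pay $53.6, sellers receive $44.6, Q = 134.4. (Wedge: Pb − Ps = 9.)
The less price-elastic side of the market bears the larger share of a per-unit tax.

Buyers pay $53.6; sellers receive $44.6; quantity = 134.4.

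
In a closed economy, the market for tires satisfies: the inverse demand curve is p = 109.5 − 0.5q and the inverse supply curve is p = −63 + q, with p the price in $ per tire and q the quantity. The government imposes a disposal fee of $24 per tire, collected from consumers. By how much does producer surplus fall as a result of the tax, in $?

Inverting to q(p) form: qd = 219 − 2p; qs = p + 63.
Before the tax: set 219 − 2p = p + 63 → p* = $52, q* = 115.
With the tax collected from consumers, demand (in seller-price terms) shifts: qd = 219 − 2(p + 24).
New equilibrium: consumers pay $60, producers receive $36, q = 99. (Wedge: pb − ps = 24.)
ΔPS is the trapezoid between Q = 99 and Q = 115 of height $16: ½ · (115 + 99) · 16 = $1712.

Producer surplus falls by $1712.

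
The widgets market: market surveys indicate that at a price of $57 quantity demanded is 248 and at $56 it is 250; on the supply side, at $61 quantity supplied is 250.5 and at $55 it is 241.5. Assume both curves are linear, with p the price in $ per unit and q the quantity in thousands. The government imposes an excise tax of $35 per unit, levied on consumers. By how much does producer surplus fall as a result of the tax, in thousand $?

Demand slope: (250 − 248)/(56 − 57) = -2, so qd = 362 − 2p.
Supply slope: (241.5 − 250.5)/(55 − 61) = 1.5, so qs = 1.5p + 159.
Before the tax: set 362 − 2p = 1.5p + 159 → p* = $58, q* = 246.
With the tax collected from consumers, demand (in seller-price terms) shifts: qd = 362 − 2(p + 35).
Solving gives q = 216 with consumers paying $73 and sellers receiving $38 (the $35 wedge).
ΔPS is the trapezoid between Q = 216 and Q = 246 of height $20: ½ · (246 + 216) · 20 = $4620.

Producer surplus falls by $4620 thousand.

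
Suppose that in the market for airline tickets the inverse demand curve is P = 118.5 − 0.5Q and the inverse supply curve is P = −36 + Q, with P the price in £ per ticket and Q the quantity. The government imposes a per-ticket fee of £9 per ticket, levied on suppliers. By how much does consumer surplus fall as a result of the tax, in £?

Consumer surplus falls by £300.

Inverting to Q(P) form: Qd = 237 − 2P; Qs = P + 36.
Before the tax: set 237 − 2P = P + 36 → P* = £67, Q* = 103.
With the tax collected from suppliers, supply shifts: Qs = (P − 9) + 36.
Solving gives Q = 97 with consumers paying £70 and suppliers receiving £61 (the £9 wedge).
ΔCS is the trapezoid between Q = 97 and Q = 103 of height £3: ½ · (103 + 97) · 3 = £300.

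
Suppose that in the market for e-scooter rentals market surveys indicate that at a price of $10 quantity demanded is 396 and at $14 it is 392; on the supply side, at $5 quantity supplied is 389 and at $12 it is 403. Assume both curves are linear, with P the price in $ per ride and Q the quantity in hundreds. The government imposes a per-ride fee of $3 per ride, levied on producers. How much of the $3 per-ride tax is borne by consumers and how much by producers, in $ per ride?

Demand slope: (392 − 396)/(14 − 10) = -1, so Qd = 406 − P.
Supply slope: (403 − 389)/(12 − 5) = 2, so Qs = 2P + 379.
Before the tax: set 406 − P = 2P + 379 → P* = $9, Q* = 397.
With the tax collected from producers, supply shifts: Qs = 2(P − 3) + 379.
New equilibrium: consumers pay $11, producers receive $8, Q = 395. (Wedge: Pb − Ps = 3.)
Burden on consumers: $2; on producers: $1. (They sum to $3.)
The less price-elastic side of the market bears the larger share of a per-unit tax.

Consumers bear $2 per ride; producers bear $1 per ride.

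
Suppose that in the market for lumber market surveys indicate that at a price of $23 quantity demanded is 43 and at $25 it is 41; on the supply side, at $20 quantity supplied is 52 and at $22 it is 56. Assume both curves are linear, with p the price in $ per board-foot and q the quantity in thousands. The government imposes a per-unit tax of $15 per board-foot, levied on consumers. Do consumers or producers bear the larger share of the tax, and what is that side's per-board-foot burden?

Demand slope: (41 − 43)/(25 − 23) = -1, so qd = 66 − p.
Supply slope: (56 − 52)/(22 − 20) = 2, so qs = 2p + 12.
Before the tax: set 66 − p = 2p + 12 → p* = $18, q* = 48.
With the tax collected from consumers, demand (in seller-price terms) shifts: qd = 66 − (p + 15).
Solving gives q = 38 with consumers paying $28 and producers receiving $13 (the $15 wedge).
Per-board-foot burden: consumers $10, producers $5.
Consumers take the larger share because demand is less price-elastic here (demand slope 1 vs supply slope 2).
The less price-elastic side of the market bears the larger share of a per-unit tax.

Consumers bear the larger share: $10 per board-foot.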